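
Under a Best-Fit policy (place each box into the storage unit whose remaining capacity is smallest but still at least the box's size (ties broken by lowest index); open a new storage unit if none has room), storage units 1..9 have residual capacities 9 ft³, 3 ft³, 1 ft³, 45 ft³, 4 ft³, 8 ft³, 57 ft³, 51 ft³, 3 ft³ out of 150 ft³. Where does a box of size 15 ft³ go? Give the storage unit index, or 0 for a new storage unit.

Storage units with room: storage unit 4 (45 ft³), storage unit 7 (57 ft³), storage unit 8 (51 ft³).
Tightest fit is storage unit 4 with 45 ft³ free.

4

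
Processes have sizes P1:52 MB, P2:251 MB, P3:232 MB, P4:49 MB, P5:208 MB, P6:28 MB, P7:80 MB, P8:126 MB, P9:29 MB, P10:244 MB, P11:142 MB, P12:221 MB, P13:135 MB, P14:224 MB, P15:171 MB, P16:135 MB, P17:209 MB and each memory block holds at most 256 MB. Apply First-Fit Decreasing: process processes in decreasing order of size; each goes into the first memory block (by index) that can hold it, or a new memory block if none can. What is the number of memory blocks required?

Sorted descending: 251, 244, 232, 224, 221, 209, 208, 171, 142, 135, 135, 126, 80, 52, 49, 29, 28.
Put 251 MB in memory block 1; 5 MB remain.
Put 244 MB in memory block 2; 12 MB remain.
Put 232 MB in memory block 3; 24 MB remain.
Put 224 MB in memory block 4; 32 MB remain.
Put 221 MB in memory block 5; 35 MB remain.
Put 209 MB in memory block 6; 47 MB remain.
Put 208 MB in memory block 7; 48 MB remain.
Put 171 MB in memory block 8; 85 MB remain.
Put 142 MB in memory block 9; 114 MB remain.
Put 135 MB in memory block 10; 121 MB remain.
Put 135 MB in memory block 11; 121 MB remain.
Put 126 MB in memory block 12; 130 MB remain.
Put 80 MB in memory block 8; 5 MB remain.
Put 52 MB in memory block 9; 62 MB remain.
Put 49 MB in memory block 9; 13 MB remain.
Put 29 MB in memory block 4; 3 MB remain.
Put 28 MB in memory block 5; 7 MB remain.

12 memory blocks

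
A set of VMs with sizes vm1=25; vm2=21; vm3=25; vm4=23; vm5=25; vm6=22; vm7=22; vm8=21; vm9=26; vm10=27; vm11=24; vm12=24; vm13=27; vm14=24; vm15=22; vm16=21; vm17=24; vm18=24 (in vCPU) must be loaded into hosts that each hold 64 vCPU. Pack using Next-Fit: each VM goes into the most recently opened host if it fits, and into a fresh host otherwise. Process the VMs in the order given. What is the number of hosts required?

9

host 1: place vm1 (25 vCPU), 39 vCPU left
host 1: place vm2 (21 vCPU), 18 vCPU left
host 2: place vm3 (25 vCPU), 39 vCPU left
host 2: place vm4 (23 vCPU), 16 vCPU left
host 3: place vm5 (25 vCPU), 39 vCPU left
host 3: place vm6 (22 vCPU), 17 vCPU left
host 4: place vm7 (22 vCPU), 42 vCPU left
host 4: place vm8 (21 vCPU), 21 vCPU left
host 5: place vm9 (26 vCPU), 38 vCPU left
host 5: place vm10 (27 vCPU), 11 vCPU left
host 6: place vm11 (24 vCPU), 40 vCPU left
host 6: place vm12 (24 vCPU), 16 vCPU left
host 7: place vm13 (27 vCPU), 37 vCPU left
host 7: place vm14 (24 vCPU), 13 vCPU left
host 8: place vm15 (22 vCPU), 42 vCPU left
host 8: place vm16 (21 vCPU), 21 vCPU left
host 9: place vm17 (24 vCPU), 40 vCPU left
host 9: place vm18 (24 vCPU), 16 vCPU left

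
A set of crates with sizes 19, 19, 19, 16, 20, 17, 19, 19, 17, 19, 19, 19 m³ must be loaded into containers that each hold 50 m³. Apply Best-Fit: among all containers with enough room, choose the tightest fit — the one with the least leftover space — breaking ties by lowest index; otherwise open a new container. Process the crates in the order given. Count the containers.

6

container 1: place 19 m³, 31 m³ left
container 1: place 19 m³, 12 m³ left
container 2: place 19 m³, 31 m³ left
container 2: place 16 m³, 15 m³ left
container 3: place 20 m³, 30 m³ left
container 3: place 17 m³, 13 m³ left
container 4: place 19 m³, 31 m³ left
container 4: place 19 m³, 12 m³ left
container 5: place 17 m³, 33 m³ left
container 5: place 19 m³, 14 m³ left
container 6: place 19 m³, 31 m³ left
container 6: place 19 m³, 12 m³ left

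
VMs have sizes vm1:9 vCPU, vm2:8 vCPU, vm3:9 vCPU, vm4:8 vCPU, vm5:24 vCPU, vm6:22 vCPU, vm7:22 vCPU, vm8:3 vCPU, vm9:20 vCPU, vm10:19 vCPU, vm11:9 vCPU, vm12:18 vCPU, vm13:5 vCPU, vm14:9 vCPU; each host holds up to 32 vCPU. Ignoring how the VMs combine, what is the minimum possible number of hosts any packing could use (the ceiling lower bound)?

Total size = 9 + 8 + 9 + 8 + 24 + 22 + 22 + 3 + 20 + 19 + 9 + 18 + 5 + 9 = 185 vCPU.
⌈185 / 32⌉ = 6.

6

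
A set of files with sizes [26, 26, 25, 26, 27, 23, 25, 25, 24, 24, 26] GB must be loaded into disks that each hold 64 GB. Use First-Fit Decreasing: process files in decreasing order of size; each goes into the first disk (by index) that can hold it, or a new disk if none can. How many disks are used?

6 disks

Sorted descending: 27, 26, 26, 26, 26, 25, 25, 25, 24, 24, 23.
disk 1: place 27 GB, 37 GB left
disk 1: place 26 GB, 11 GB left
disk 2: place 26 GB, 38 GB left
disk 2: place 26 GB, 12 GB left
disk 3: place 26 GB, 38 GB left
disk 3: place 25 GB, 13 GB left
disk 4: place 25 GB, 39 GB left
disk 4: place 25 GB, 14 GB left
disk 5: place 24 GB, 40 GB left
disk 5: place 24 GB, 16 GB left
disk 6: place 23 GB, 41 GB left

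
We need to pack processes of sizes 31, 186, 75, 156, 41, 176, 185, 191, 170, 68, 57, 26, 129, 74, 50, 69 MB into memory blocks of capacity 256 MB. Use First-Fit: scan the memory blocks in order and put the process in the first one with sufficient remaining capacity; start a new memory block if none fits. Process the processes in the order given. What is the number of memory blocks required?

31 MB → memory block 1 (remaining 225 MB)
186 MB → memory block 1 (remaining 39 MB)
75 MB → memory block 2 (remaining 181 MB)
156 MB → memory block 2 (remaining 25 MB)
41 MB → memory block 3 (remaining 215 MB)
176 MB → memory block 3 (remaining 39 MB)
185 MB → memory block 4 (remaining 71 MB)
191 MB → memory block 5 (remaining 65 MB)
170 MB → memory block 6 (remaining 86 MB)
68 MB → memory block 4 (remaining 3 MB)
57 MB → memory block 5 (remaining 8 MB)
26 MB → memory block 1 (remaining 13 MB)
129 MB → memory block 7 (remaining 127 MB)
74 MB → memory block 6 (remaining 12 MB)
50 MB → memory block 7 (remaining 77 MB)
69 MB → memory block 7 (remaining 8 MB)

7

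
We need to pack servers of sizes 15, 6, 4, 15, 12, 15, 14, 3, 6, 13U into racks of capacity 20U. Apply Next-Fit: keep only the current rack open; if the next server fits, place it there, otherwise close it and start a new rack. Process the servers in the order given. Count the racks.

7 racks

Put 15U in rack 1; 5U remain.
Put 6U in rack 2; 14U remain.
Put 4U in rack 2; 10U remain.
Put 15U in rack 3; 5U remain.
Put 12U in rack 4; 8U remain.
Put 15U in rack 5; 5U remain.
Put 14U in rack 6; 6U remain.
Put 3U in rack 6; 3U remain.
Put 6U in rack 7; 14U remain.
Put 13U in rack 7; 1U remain.
Final racks: [15] [6,4] [15] [12] [15] [14,3] [6,13].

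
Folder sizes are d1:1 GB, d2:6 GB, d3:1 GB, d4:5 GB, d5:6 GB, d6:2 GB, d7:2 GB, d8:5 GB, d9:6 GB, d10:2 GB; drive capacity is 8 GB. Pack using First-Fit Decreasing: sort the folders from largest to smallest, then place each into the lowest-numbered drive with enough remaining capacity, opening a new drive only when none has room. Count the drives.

5

Sorted descending: 6, 6, 6, 5, 5, 2, 2, 2, 1, 1.
6 GB → drive 1 (remaining 2 GB)
6 GB → drive 2 (remaining 2 GB)
6 GB → drive 3 (remaining 2 GB)
5 GB → drive 4 (remaining 3 GB)
5 GB → drive 5 (remaining 3 GB)
2 GB → drive 1 (remaining 0 GB)
2 GB → drive 2 (remaining 0 GB)
2 GB → drive 3 (remaining 0 GB)
1 GB → drive 4 (remaining 2 GB)
1 GB → drive 4 (remaining 1 GB)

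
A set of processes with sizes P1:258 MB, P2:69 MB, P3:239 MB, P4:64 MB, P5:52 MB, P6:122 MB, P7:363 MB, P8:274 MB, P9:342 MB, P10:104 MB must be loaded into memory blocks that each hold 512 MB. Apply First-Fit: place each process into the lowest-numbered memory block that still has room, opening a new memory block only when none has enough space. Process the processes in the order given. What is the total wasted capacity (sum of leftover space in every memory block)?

673

Put P1 (258 MB) in memory block 1; 254 MB remain.
Put P2 (69 MB) in memory block 1; 185 MB remain.
Put P3 (239 MB) in memory block 2; 273 MB remain.
Put P4 (64 MB) in memory block 1; 121 MB remain.
Put P5 (52 MB) in memory block 1; 69 MB remain.
Put P6 (122 MB) in memory block 2; 151 MB remain.
Put P7 (363 MB) in memory block 3; 149 MB remain.
Put P8 (274 MB) in memory block 4; 238 MB remain.
Put P9 (342 MB) in memory block 5; 170 MB remain.
Put P10 (104 MB) in memory block 2; 47 MB remain.
5 memory blocks × 512 MB = 2560 MB; used 1887 MB; unused 673 MB.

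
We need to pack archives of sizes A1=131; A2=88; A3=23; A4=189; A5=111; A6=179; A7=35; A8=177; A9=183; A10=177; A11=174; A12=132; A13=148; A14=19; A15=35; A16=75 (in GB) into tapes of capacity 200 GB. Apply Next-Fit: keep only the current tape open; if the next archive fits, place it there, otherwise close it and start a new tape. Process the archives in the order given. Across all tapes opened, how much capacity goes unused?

tape 1: place A1 (131 GB), 69 GB left
tape 2: place A2 (88 GB), 112 GB left
tape 2: place A3 (23 GB), 89 GB left
tape 3: place A4 (189 GB), 11 GB left
tape 4: place A5 (111 GB), 89 GB left
tape 5: place A6 (179 GB), 21 GB left
tape 6: place A7 (35 GB), 165 GB left
tape 7: place A8 (177 GB), 23 GB left
tape 8: place A9 (183 GB), 17 GB left
tape 9: place A10 (177 GB), 23 GB left
tape 10: place A11 (174 GB), 26 GB left
tape 11: place A12 (132 GB), 68 GB left
tape 12: place A13 (148 GB), 52 GB left
tape 12: place A14 (19 GB), 33 GB left
tape 13: place A15 (35 GB), 165 GB left
tape 13: place A16 (75 GB), 90 GB left
13 tapes × 200 GB = 2600 GB; used 1876 GB; unused 724 GB.

724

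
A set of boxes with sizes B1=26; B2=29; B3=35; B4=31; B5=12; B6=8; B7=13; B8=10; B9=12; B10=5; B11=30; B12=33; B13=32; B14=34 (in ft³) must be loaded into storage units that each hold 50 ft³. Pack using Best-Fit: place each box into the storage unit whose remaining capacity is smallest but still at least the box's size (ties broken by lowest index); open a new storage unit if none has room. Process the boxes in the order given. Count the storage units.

8 storage units

B1 (26 ft³) → storage unit 1 (remaining 24 ft³)
B2 (29 ft³) → storage unit 2 (remaining 21 ft³)
B3 (35 ft³) → storage unit 3 (remaining 15 ft³)
B4 (31 ft³) → storage unit 4 (remaining 19 ft³)
B5 (12 ft³) → storage unit 3 (remaining 3 ft³)
B6 (8 ft³) → storage unit 4 (remaining 11 ft³)
B7 (13 ft³) → storage unit 2 (remaining 8 ft³)
B8 (10 ft³) → storage unit 4 (remaining 1 ft³)
B9 (12 ft³) → storage unit 1 (remaining 12 ft³)
B10 (5 ft³) → storage unit 2 (remaining 3 ft³)
B11 (30 ft³) → storage unit 5 (remaining 20 ft³)
B12 (33 ft³) → storage unit 6 (remaining 17 ft³)
B13 (32 ft³) → storage unit 7 (remaining 18 ft³)
B14 (34 ft³) → storage unit 8 (remaining 16 ft³)
Final storage units: [26,12] [29,13,5] [35,12] [31,8,10] [30] [33] [32] [34].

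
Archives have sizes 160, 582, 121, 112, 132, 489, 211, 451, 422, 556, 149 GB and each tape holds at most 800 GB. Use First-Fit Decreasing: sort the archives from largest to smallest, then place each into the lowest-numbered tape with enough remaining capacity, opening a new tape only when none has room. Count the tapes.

Sorted descending: 582, 556, 489, 451, 422, 211, 160, 149, 132, 121, 112.
582 GB → tape 1 (remaining 218 GB)
556 GB → tape 2 (remaining 244 GB)
489 GB → tape 3 (remaining 311 GB)
451 GB → tape 4 (remaining 349 GB)
422 GB → tape 5 (remaining 378 GB)
211 GB → tape 1 (remaining 7 GB)
160 GB → tape 2 (remaining 84 GB)
149 GB → tape 3 (remaining 162 GB)
132 GB → tape 3 (remaining 30 GB)
121 GB → tape 4 (remaining 228 GB)
112 GB → tape 4 (remaining 116 GB)

5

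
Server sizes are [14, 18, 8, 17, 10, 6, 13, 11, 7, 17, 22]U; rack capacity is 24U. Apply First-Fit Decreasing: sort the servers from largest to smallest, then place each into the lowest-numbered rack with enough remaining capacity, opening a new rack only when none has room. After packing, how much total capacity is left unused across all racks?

Sorted descending: 22, 18, 17, 17, 14, 13, 11, 10, 8, 7, 6.
22U → rack 1 (remaining 2U)
18U → rack 2 (remaining 6U)
17U → rack 3 (remaining 7U)
17U → rack 4 (remaining 7U)
14U → rack 5 (remaining 10U)
13U → rack 6 (remaining 11U)
11U → rack 6 (remaining 0U)
10U → rack 5 (remaining 0U)
8U → rack 7 (remaining 16U)
7U → rack 3 (remaining 0U)
6U → rack 2 (remaining 0U)
7 racks × 24U = 168U; used 143U; unused 25U.

25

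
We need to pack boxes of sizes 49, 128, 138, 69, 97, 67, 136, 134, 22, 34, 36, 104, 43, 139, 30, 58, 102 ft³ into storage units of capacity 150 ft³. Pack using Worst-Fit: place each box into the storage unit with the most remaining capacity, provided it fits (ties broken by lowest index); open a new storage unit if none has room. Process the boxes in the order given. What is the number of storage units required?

Put 49 ft³ in storage unit 1; 101 ft³ remain.
Put 128 ft³ in storage unit 2; 22 ft³ remain.
Put 138 ft³ in storage unit 3; 12 ft³ remain.
Put 69 ft³ in storage unit 1; 32 ft³ remain.
Put 97 ft³ in storage unit 4; 53 ft³ remain.
Put 67 ft³ in storage unit 5; 83 ft³ remain.
Put 136 ft³ in storage unit 6; 14 ft³ remain.
Put 134 ft³ in storage unit 7; 16 ft³ remain.
Put 22 ft³ in storage unit 5; 61 ft³ remain.
Put 34 ft³ in storage unit 5; 27 ft³ remain.
Put 36 ft³ in storage unit 4; 17 ft³ remain.
Put 104 ft³ in storage unit 8; 46 ft³ remain.
Put 43 ft³ in storage unit 8; 3 ft³ remain.
Put 139 ft³ in storage unit 9; 11 ft³ remain.
Put 30 ft³ in storage unit 1; 2 ft³ remain.
Put 58 ft³ in storage unit 10; 92 ft³ remain.
Put 102 ft³ in storage unit 11; 48 ft³ remain.
Final storage units: [49,69,30] [128] [138] [97,36] [67,22,34] [136] [134] [104,43] [139] [58] [102].

11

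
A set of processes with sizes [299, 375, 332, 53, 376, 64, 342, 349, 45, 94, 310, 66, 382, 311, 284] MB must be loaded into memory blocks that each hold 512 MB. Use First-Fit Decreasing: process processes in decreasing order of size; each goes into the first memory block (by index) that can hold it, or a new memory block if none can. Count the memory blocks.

Sorted descending: 382, 376, 375, 349, 342, 332, 311, 310, 299, 284, 94, 66, 64, 53, 45.
memory block 1: place 382 MB, 130 MB left
memory block 2: place 376 MB, 136 MB left
memory block 3: place 375 MB, 137 MB left
memory block 4: place 349 MB, 163 MB left
memory block 5: place 342 MB, 170 MB left
memory block 6: place 332 MB, 180 MB left
memory block 7: place 311 MB, 201 MB left
memory block 8: place 310 MB, 202 MB left
memory block 9: place 299 MB, 213 MB left
memory block 10: place 284 MB, 228 MB left
memory block 1: place 94 MB, 36 MB left
memory block 2: place 66 MB, 70 MB left
memory block 2: place 64 MB, 6 MB left
memory block 3: place 53 MB, 84 MB left
memory block 3: place 45 MB, 39 MB left

10 memory blocks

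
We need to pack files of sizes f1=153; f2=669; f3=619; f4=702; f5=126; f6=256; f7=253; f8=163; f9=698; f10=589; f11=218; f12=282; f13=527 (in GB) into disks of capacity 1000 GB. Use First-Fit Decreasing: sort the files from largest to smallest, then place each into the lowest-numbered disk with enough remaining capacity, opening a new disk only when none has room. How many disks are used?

6 disks

Sorted descending: 702, 698, 669, 619, 589, 527, 282, 256, 253, 218, 163, 153, 126.
Put 702 GB in disk 1; 298 GB remain.
Put 698 GB in disk 2; 302 GB remain.
Put 669 GB in disk 3; 331 GB remain.
Put 619 GB in disk 4; 381 GB remain.
Put 589 GB in disk 5; 411 GB remain.
Put 527 GB in disk 6; 473 GB remain.
Put 282 GB in disk 1; 16 GB remain.
Put 256 GB in disk 2; 46 GB remain.
Put 253 GB in disk 3; 78 GB remain.
Put 218 GB in disk 4; 163 GB remain.
Put 163 GB in disk 4; 0 GB remain.
Put 153 GB in disk 5; 258 GB remain.
Put 126 GB in disk 5; 132 GB remain.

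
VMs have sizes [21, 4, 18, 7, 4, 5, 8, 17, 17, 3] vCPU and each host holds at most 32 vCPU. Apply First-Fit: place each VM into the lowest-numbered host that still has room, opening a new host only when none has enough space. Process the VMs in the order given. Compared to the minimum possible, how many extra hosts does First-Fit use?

0

First-Fit: [21,4,7] [18,4,5,3] [8,17] [17] → 4 hosts.
Total size 104 vCPU; any packing needs at least ⌈104/32⌉ = 4 hosts.
So 4 is already optimal.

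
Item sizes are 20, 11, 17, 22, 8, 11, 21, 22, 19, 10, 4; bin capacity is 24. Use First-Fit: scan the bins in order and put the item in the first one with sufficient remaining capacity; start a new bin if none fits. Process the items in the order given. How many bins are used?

8 bins

Put 20 in bin 1; 4 remain.
Put 11 in bin 2; 13 remain.
Put 17 in bin 3; 7 remain.
Put 22 in bin 4; 2 remain.
Put 8 in bin 2; 5 remain.
Put 11 in bin 5; 13 remain.
Put 21 in bin 6; 3 remain.
Put 22 in bin 7; 2 remain.
Put 19 in bin 8; 5 remain.
Put 10 in bin 5; 3 remain.
Put 4 in bin 1; 0 remain.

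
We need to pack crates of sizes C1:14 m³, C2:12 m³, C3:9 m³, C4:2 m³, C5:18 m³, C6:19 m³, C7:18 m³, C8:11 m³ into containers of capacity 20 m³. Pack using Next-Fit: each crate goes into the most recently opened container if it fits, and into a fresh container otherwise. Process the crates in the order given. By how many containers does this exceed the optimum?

1

Next-Fit: [14] [12] [9,2] [18] [19] [18] [11] → 7 containers.
Total size 103 m³; any packing needs at least ⌈103/20⌉ = 6 containers.
An optimal packing achieves that bound: [19] [18,2] [18] [14] [12] [11,9] → 6 containers.
Excess: 7 − 6 = 1.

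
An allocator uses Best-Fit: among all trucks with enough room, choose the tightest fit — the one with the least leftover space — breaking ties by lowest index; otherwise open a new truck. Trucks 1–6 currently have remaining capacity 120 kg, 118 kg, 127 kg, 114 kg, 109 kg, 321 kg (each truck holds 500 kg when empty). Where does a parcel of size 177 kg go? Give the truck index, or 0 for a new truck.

Trucks with room: truck 6 (321 kg).
Tightest fit is truck 6 with 321 kg free.

6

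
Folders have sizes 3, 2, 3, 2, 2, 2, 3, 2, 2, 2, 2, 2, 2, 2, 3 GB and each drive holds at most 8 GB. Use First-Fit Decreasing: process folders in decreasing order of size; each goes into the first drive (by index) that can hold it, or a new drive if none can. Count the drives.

Sorted descending: 3, 3, 3, 3, 2, 2, 2, 2, 2, 2, 2, 2, 2, 2, 2.
drive 1: place 3 GB, 5 GB left
drive 1: place 3 GB, 2 GB left
drive 2: place 3 GB, 5 GB left
drive 2: place 3 GB, 2 GB left
drive 1: place 2 GB, 0 GB left
drive 2: place 2 GB, 0 GB left
drive 3: place 2 GB, 6 GB left
drive 3: place 2 GB, 4 GB left
drive 3: place 2 GB, 2 GB left
drive 3: place 2 GB, 0 GB left
drive 4: place 2 GB, 6 GB left
drive 4: place 2 GB, 4 GB left
drive 4: place 2 GB, 2 GB left
drive 4: place 2 GB, 0 GB left
drive 5: place 2 GB, 6 GB left

5 drives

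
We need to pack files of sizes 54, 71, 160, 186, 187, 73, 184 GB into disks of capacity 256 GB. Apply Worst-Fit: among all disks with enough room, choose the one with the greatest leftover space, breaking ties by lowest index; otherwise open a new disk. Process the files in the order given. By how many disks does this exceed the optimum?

1

Worst-Fit: [54,71,73] [160] [186] [187] [184] → 5 disks.
Total size 915 GB; any packing needs at least ⌈915/256⌉ = 4 disks.
An optimal packing achieves that bound: [187,54] [186] [184,71] [160,73] → 4 disks.
Excess: 5 − 4 = 1.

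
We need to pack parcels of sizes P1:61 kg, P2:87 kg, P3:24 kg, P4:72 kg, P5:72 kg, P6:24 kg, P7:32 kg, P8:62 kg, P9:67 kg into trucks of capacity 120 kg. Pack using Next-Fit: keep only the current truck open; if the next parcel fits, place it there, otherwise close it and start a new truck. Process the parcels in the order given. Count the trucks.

6 trucks

Put P1 (61 kg) in truck 1; 59 kg remain.
Put P2 (87 kg) in truck 2; 33 kg remain.
Put P3 (24 kg) in truck 2; 9 kg remain.
Put P4 (72 kg) in truck 3; 48 kg remain.
Put P5 (72 kg) in truck 4; 48 kg remain.
Put P6 (24 kg) in truck 4; 24 kg remain.
Put P7 (32 kg) in truck 5; 88 kg remain.
Put P8 (62 kg) in truck 5; 26 kg remain.
Put P9 (67 kg) in truck 6; 53 kg remain.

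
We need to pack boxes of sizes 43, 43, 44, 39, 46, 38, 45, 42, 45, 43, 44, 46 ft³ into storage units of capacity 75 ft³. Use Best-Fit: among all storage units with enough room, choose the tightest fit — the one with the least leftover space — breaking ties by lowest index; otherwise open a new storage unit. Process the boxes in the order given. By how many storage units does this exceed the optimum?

Best-Fit: [43] [43] [44] [39] [46] [38] [45] [42] [45] [43] [44] [46] → 12 storage units.
12 boxes exceed 37.5 ft³ (half the capacity), and no two of those can share a storage unit, so at least 12 storage units are needed.
So 12 is already optimal.

0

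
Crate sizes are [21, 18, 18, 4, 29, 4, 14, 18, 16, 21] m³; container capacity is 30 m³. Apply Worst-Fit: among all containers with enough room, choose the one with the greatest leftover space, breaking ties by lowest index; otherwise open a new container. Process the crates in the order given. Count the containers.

7

21 m³ → container 1 (remaining 9 m³)
18 m³ → container 2 (remaining 12 m³)
18 m³ → container 3 (remaining 12 m³)
4 m³ → container 2 (remaining 8 m³)
29 m³ → container 4 (remaining 1 m³)
4 m³ → container 3 (remaining 8 m³)
14 m³ → container 5 (remaining 16 m³)
18 m³ → container 6 (remaining 12 m³)
16 m³ → container 5 (remaining 0 m³)
21 m³ → container 7 (remaining 9 m³)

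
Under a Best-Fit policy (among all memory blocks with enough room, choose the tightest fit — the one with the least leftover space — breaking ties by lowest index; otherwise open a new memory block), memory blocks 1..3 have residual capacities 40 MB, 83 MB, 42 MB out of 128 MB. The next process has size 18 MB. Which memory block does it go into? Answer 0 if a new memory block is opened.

Memory blocks with room: memory block 1 (40 MB), memory block 2 (83 MB), memory block 3 (42 MB).
Tightest fit is memory block 1 with 40 MB free.

1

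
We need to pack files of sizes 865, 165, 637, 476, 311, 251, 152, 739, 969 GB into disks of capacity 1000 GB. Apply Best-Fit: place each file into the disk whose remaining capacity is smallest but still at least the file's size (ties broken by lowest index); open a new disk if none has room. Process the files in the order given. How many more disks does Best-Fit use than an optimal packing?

Best-Fit: [865] [165,637,152] [476,311] [251,739] [969] → 5 disks.
Total size 4565 GB; any packing needs at least ⌈4565/1000⌉ = 5 disks.
So 5 is already optimal.

0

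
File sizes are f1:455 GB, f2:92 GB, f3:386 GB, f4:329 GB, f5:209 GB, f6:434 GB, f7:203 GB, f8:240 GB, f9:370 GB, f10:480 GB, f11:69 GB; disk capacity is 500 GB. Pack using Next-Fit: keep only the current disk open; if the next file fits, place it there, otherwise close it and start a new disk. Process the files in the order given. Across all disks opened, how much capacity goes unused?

f1 (455 GB) → disk 1 (remaining 45 GB)
f2 (92 GB) → disk 2 (remaining 408 GB)
f3 (386 GB) → disk 2 (remaining 22 GB)
f4 (329 GB) → disk 3 (remaining 171 GB)
f5 (209 GB) → disk 4 (remaining 291 GB)
f6 (434 GB) → disk 5 (remaining 66 GB)
f7 (203 GB) → disk 6 (remaining 297 GB)
f8 (240 GB) → disk 6 (remaining 57 GB)
f9 (370 GB) → disk 7 (remaining 130 GB)
f10 (480 GB) → disk 8 (remaining 20 GB)
f11 (69 GB) → disk 9 (remaining 431 GB)
9 disks × 500 GB = 4500 GB; used 3267 GB; unused 1233 GB.

1233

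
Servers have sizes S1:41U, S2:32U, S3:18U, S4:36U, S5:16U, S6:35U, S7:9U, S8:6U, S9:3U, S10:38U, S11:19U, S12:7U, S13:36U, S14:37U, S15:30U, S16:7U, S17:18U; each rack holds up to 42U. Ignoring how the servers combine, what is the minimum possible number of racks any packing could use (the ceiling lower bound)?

10 racks

Total size = 41 + 32 + 18 + 36 + 16 + 35 + 9 + 6 + 3 + 38 + 19 + 7 + 36 + 37 + 30 + 7 + 18 = 388U.
⌈388 / 42⌉ = 10.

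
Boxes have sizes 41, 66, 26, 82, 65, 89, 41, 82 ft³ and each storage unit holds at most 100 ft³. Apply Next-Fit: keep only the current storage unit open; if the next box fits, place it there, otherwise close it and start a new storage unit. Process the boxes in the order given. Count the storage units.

7

41 ft³ → storage unit 1 (remaining 59 ft³)
66 ft³ → storage unit 2 (remaining 34 ft³)
26 ft³ → storage unit 2 (remaining 8 ft³)
82 ft³ → storage unit 3 (remaining 18 ft³)
65 ft³ → storage unit 4 (remaining 35 ft³)
89 ft³ → storage unit 5 (remaining 11 ft³)
41 ft³ → storage unit 6 (remaining 59 ft³)
82 ft³ → storage unit 7 (remaining 18 ft³)
Final storage units: [41] [66,26] [82] [65] [89] [41] [82].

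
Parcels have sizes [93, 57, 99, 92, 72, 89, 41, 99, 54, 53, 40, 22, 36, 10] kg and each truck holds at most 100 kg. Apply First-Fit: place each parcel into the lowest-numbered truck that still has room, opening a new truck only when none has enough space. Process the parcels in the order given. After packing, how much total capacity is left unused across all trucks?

93 kg → truck 1 (remaining 7 kg)
57 kg → truck 2 (remaining 43 kg)
99 kg → truck 3 (remaining 1 kg)
92 kg → truck 4 (remaining 8 kg)
72 kg → truck 5 (remaining 28 kg)
89 kg → truck 6 (remaining 11 kg)
41 kg → truck 2 (remaining 2 kg)
99 kg → truck 7 (remaining 1 kg)
54 kg → truck 8 (remaining 46 kg)
53 kg → truck 9 (remaining 47 kg)
40 kg → truck 8 (remaining 6 kg)
22 kg → truck 5 (remaining 6 kg)
36 kg → truck 9 (remaining 11 kg)
10 kg → truck 6 (remaining 1 kg)
9 trucks × 100 kg = 900 kg; used 857 kg; unused 43 kg.

43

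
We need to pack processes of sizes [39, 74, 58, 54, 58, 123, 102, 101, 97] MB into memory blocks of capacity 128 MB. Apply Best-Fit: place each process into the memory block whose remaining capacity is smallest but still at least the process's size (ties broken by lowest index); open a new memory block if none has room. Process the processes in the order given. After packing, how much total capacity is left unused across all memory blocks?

Put 39 MB in memory block 1; 89 MB remain.
Put 74 MB in memory block 1; 15 MB remain.
Put 58 MB in memory block 2; 70 MB remain.
Put 54 MB in memory block 2; 16 MB remain.
Put 58 MB in memory block 3; 70 MB remain.
Put 123 MB in memory block 4; 5 MB remain.
Put 102 MB in memory block 5; 26 MB remain.
Put 101 MB in memory block 6; 27 MB remain.
Put 97 MB in memory block 7; 31 MB remain.
7 memory blocks × 128 MB = 896 MB; used 706 MB; unused 190 MB.

190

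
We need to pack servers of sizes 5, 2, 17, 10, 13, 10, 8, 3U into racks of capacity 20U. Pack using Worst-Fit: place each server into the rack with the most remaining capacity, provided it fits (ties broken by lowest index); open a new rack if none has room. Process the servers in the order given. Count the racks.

rack 1: place 5U, 15U left
rack 1: place 2U, 13U left
rack 2: place 17U, 3U left
rack 1: place 10U, 3U left
rack 3: place 13U, 7U left
rack 4: place 10U, 10U left
rack 4: place 8U, 2U left
rack 3: place 3U, 4U left

4 racks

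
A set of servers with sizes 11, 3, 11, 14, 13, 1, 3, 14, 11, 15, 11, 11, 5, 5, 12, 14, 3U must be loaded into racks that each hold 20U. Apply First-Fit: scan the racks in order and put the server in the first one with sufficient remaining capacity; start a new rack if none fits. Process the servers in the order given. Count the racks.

11

rack 1: place 11U, 9U left
rack 1: place 3U, 6U left
rack 2: place 11U, 9U left
rack 3: place 14U, 6U left
rack 4: place 13U, 7U left
rack 1: place 1U, 5U left
rack 1: place 3U, 2U left
rack 5: place 14U, 6U left
rack 6: place 11U, 9U left
rack 7: place 15U, 5U left
rack 8: place 11U, 9U left
rack 9: place 11U, 9U left
rack 2: place 5U, 4U left
rack 3: place 5U, 1U left
rack 10: place 12U, 8U left
rack 11: place 14U, 6U left
rack 2: place 3U, 1U left
Final racks: [11,3,1,3] [11,5,3] [14,5] [13] [14] [11] [15] [11] [11] [12] [14].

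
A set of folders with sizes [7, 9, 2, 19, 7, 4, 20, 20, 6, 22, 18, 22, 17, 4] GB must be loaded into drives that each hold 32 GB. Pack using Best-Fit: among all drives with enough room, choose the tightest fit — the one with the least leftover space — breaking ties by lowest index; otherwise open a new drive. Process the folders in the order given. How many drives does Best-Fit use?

drive 1: place 7 GB, 25 GB left
drive 1: place 9 GB, 16 GB left
drive 1: place 2 GB, 14 GB left
drive 2: place 19 GB, 13 GB left
drive 2: place 7 GB, 6 GB left
drive 2: place 4 GB, 2 GB left
drive 3: place 20 GB, 12 GB left
drive 4: place 20 GB, 12 GB left
drive 3: place 6 GB, 6 GB left
drive 5: place 22 GB, 10 GB left
drive 6: place 18 GB, 14 GB left
drive 7: place 22 GB, 10 GB left
drive 8: place 17 GB, 15 GB left
drive 3: place 4 GB, 2 GB left
Final drives: [7,9,2] [19,7,4] [20,6,4] [20] [22] [18] [22] [17].

8 drives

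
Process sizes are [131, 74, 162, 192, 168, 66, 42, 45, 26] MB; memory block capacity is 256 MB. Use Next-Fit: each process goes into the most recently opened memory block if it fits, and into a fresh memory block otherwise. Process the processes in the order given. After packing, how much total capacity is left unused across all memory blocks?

374

memory block 1: place 131 MB, 125 MB left
memory block 1: place 74 MB, 51 MB left
memory block 2: place 162 MB, 94 MB left
memory block 3: place 192 MB, 64 MB left
memory block 4: place 168 MB, 88 MB left
memory block 4: place 66 MB, 22 MB left
memory block 5: place 42 MB, 214 MB left
memory block 5: place 45 MB, 169 MB left
memory block 5: place 26 MB, 143 MB left
5 memory blocks × 256 MB = 1280 MB; used 906 MB; unused 374 MB.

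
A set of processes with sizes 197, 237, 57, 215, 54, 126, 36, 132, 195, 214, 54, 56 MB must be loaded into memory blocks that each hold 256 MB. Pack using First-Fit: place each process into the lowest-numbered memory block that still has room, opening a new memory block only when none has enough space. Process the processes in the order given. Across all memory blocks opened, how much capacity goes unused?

219

Put 197 MB in memory block 1; 59 MB remain.
Put 237 MB in memory block 2; 19 MB remain.
Put 57 MB in memory block 1; 2 MB remain.
Put 215 MB in memory block 3; 41 MB remain.
Put 54 MB in memory block 4; 202 MB remain.
Put 126 MB in memory block 4; 76 MB remain.
Put 36 MB in memory block 3; 5 MB remain.
Put 132 MB in memory block 5; 124 MB remain.
Put 195 MB in memory block 6; 61 MB remain.
Put 214 MB in memory block 7; 42 MB remain.
Put 54 MB in memory block 4; 22 MB remain.
Put 56 MB in memory block 5; 68 MB remain.
7 memory blocks × 256 MB = 1792 MB; used 1573 MB; unused 219 MB.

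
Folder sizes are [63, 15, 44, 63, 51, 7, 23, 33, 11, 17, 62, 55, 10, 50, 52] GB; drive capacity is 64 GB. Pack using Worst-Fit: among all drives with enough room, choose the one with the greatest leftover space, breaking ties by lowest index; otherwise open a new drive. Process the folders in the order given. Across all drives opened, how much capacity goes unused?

drive 1: place 63 GB, 1 GB left
drive 2: place 15 GB, 49 GB left
drive 2: place 44 GB, 5 GB left
drive 3: place 63 GB, 1 GB left
drive 4: place 51 GB, 13 GB left
drive 4: place 7 GB, 6 GB left
drive 5: place 23 GB, 41 GB left
drive 5: place 33 GB, 8 GB left
drive 6: place 11 GB, 53 GB left
drive 6: place 17 GB, 36 GB left
drive 7: place 62 GB, 2 GB left
drive 8: place 55 GB, 9 GB left
drive 6: place 10 GB, 26 GB left
drive 9: place 50 GB, 14 GB left
drive 10: place 52 GB, 12 GB left
10 drives × 64 GB = 640 GB; used 556 GB; unused 84 GB.

84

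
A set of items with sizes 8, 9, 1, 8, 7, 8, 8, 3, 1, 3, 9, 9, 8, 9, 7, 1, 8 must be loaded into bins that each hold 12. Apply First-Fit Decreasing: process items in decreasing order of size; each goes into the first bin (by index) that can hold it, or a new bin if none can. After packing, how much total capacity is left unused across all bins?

37

Sorted descending: 9, 9, 9, 9, 8, 8, 8, 8, 8, 8, 7, 7, 3, 3, 1, 1, 1.
Put 9 in bin 1; 3 remain.
Put 9 in bin 2; 3 remain.
Put 9 in bin 3; 3 remain.
Put 9 in bin 4; 3 remain.
Put 8 in bin 5; 4 remain.
Put 8 in bin 6; 4 remain.
Put 8 in bin 7; 4 remain.
Put 8 in bin 8; 4 remain.
Put 8 in bin 9; 4 remain.
Put 8 in bin 10; 4 remain.
Put 7 in bin 11; 5 remain.
Put 7 in bin 12; 5 remain.
Put 3 in bin 1; 0 remain.
Put 3 in bin 2; 0 remain.
Put 1 in bin 3; 2 remain.
Put 1 in bin 3; 1 remain.
Put 1 in bin 3; 0 remain.
12 bins × 12 = 144; used 107; unused 37.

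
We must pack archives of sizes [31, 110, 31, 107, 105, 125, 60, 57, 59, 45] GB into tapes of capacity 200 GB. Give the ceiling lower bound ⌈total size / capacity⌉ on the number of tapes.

4

Total size = 31 + 110 + 31 + 107 + 105 + 125 + 60 + 57 + 59 + 45 = 730 GB.
⌈730 / 200⌉ = 4.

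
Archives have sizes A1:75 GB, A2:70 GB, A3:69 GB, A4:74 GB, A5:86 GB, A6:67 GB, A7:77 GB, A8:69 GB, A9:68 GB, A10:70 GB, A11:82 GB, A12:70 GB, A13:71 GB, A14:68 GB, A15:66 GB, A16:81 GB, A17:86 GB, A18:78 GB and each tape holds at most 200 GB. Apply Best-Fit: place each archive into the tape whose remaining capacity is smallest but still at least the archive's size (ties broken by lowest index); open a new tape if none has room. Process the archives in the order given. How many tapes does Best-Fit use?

9

A1 (75 GB) → tape 1 (remaining 125 GB)
A2 (70 GB) → tape 1 (remaining 55 GB)
A3 (69 GB) → tape 2 (remaining 131 GB)
A4 (74 GB) → tape 2 (remaining 57 GB)
A5 (86 GB) → tape 3 (remaining 114 GB)
A6 (67 GB) → tape 3 (remaining 47 GB)
A7 (77 GB) → tape 4 (remaining 123 GB)
A8 (69 GB) → tape 4 (remaining 54 GB)
A9 (68 GB) → tape 5 (remaining 132 GB)
A10 (70 GB) → tape 5 (remaining 62 GB)
A11 (82 GB) → tape 6 (remaining 118 GB)
A12 (70 GB) → tape 6 (remaining 48 GB)
A13 (71 GB) → tape 7 (remaining 129 GB)
A14 (68 GB) → tape 7 (remaining 61 GB)
A15 (66 GB) → tape 8 (remaining 134 GB)
A16 (81 GB) → tape 8 (remaining 53 GB)
A17 (86 GB) → tape 9 (remaining 114 GB)
A18 (78 GB) → tape 9 (remaining 36 GB)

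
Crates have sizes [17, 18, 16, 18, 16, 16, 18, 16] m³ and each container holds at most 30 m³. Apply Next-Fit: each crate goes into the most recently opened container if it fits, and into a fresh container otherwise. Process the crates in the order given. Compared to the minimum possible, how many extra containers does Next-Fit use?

Next-Fit: [17] [18] [16] [18] [16] [16] [18] [16] → 8 containers.
8 crates exceed 15 m³ (half the capacity), and no two of those can share a container, so at least 8 containers are needed.
So 8 is already optimal.

0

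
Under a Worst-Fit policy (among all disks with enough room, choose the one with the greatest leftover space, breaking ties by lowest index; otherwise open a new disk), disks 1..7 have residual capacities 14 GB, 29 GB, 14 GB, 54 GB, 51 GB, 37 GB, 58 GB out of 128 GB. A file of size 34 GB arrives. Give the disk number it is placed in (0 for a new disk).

7

Disks with room: disk 4 (54 GB), disk 5 (51 GB), disk 6 (37 GB), disk 7 (58 GB).
Most room is disk 7 with 58 GB free.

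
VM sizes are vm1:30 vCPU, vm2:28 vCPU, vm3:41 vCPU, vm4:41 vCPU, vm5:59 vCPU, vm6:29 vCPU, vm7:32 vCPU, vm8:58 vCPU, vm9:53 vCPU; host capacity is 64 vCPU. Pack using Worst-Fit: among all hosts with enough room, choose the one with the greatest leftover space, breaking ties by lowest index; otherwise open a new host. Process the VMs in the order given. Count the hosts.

Put vm1 (30 vCPU) in host 1; 34 vCPU remain.
Put vm2 (28 vCPU) in host 1; 6 vCPU remain.
Put vm3 (41 vCPU) in host 2; 23 vCPU remain.
Put vm4 (41 vCPU) in host 3; 23 vCPU remain.
Put vm5 (59 vCPU) in host 4; 5 vCPU remain.
Put vm6 (29 vCPU) in host 5; 35 vCPU remain.
Put vm7 (32 vCPU) in host 5; 3 vCPU remain.
Put vm8 (58 vCPU) in host 6; 6 vCPU remain.
Put vm9 (53 vCPU) in host 7; 11 vCPU remain.
Final hosts: [30,28] [41] [41] [59] [29,32] [58] [53].

7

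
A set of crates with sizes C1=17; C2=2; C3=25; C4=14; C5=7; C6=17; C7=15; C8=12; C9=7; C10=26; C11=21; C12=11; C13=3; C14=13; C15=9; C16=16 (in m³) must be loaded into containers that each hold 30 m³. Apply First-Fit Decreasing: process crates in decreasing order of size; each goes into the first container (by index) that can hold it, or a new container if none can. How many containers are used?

8

Sorted descending: 26, 25, 21, 17, 17, 16, 15, 14, 13, 12, 11, 9, 7, 7, 3, 2.
container 1: place 26 m³, 4 m³ left
container 2: place 25 m³, 5 m³ left
container 3: place 21 m³, 9 m³ left
container 4: place 17 m³, 13 m³ left
container 5: place 17 m³, 13 m³ left
container 6: place 16 m³, 14 m³ left
container 7: place 15 m³, 15 m³ left
container 6: place 14 m³, 0 m³ left
container 4: place 13 m³, 0 m³ left
container 5: place 12 m³, 1 m³ left
container 7: place 11 m³, 4 m³ left
container 3: place 9 m³, 0 m³ left
container 8: place 7 m³, 23 m³ left
container 8: place 7 m³, 16 m³ left
container 1: place 3 m³, 1 m³ left
container 2: place 2 m³, 3 m³ left
Final containers: [26,3] [25,2] [21,9] [17,13] [17,12] [16,14] [15,11] [7,7].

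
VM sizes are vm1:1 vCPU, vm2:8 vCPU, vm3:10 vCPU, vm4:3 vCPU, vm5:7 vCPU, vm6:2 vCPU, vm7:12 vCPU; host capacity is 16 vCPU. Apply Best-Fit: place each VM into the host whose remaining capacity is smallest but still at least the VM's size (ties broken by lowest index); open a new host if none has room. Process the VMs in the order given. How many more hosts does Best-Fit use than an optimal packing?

0

Best-Fit: [1,8,7] [10,3,2] [12] → 3 hosts.
Total size 43 vCPU; any packing needs at least ⌈43/16⌉ = 3 hosts.
So 3 is already optimal.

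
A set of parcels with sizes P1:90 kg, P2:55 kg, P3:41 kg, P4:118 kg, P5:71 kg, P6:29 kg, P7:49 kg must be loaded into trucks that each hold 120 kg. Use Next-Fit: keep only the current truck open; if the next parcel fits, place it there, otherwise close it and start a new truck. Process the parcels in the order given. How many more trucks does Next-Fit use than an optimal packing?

1

Next-Fit: [90] [55,41] [118] [71,29] [49] → 5 trucks.
Total size 453 kg; any packing needs at least ⌈453/120⌉ = 4 trucks.
An optimal packing achieves that bound: [118] [90,29] [71,49] [55,41] → 4 trucks.
Excess: 5 − 4 = 1.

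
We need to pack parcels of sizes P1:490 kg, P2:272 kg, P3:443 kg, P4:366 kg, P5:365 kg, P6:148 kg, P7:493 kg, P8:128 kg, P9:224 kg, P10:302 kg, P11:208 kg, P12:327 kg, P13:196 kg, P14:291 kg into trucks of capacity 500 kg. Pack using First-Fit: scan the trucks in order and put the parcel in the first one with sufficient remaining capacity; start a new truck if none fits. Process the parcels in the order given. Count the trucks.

10 trucks

truck 1: place P1 (490 kg), 10 kg left
truck 2: place P2 (272 kg), 228 kg left
truck 3: place P3 (443 kg), 57 kg left
truck 4: place P4 (366 kg), 134 kg left
truck 5: place P5 (365 kg), 135 kg left
truck 2: place P6 (148 kg), 80 kg left
truck 6: place P7 (493 kg), 7 kg left
truck 4: place P8 (128 kg), 6 kg left
truck 7: place P9 (224 kg), 276 kg left
truck 8: place P10 (302 kg), 198 kg left
truck 7: place P11 (208 kg), 68 kg left
truck 9: place P12 (327 kg), 173 kg left
truck 8: place P13 (196 kg), 2 kg left
truck 10: place P14 (291 kg), 209 kg left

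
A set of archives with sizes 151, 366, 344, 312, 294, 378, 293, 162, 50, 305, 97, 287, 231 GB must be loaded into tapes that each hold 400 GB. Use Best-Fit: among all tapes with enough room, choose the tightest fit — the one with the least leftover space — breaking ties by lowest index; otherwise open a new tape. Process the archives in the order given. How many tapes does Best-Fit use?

10

Put 151 GB in tape 1; 249 GB remain.
Put 366 GB in tape 2; 34 GB remain.
Put 344 GB in tape 3; 56 GB remain.
Put 312 GB in tape 4; 88 GB remain.
Put 294 GB in tape 5; 106 GB remain.
Put 378 GB in tape 6; 22 GB remain.
Put 293 GB in tape 7; 107 GB remain.
Put 162 GB in tape 1; 87 GB remain.
Put 50 GB in tape 3; 6 GB remain.
Put 305 GB in tape 8; 95 GB remain.
Put 97 GB in tape 5; 9 GB remain.
Put 287 GB in tape 9; 113 GB remain.
Put 231 GB in tape 10; 169 GB remain.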